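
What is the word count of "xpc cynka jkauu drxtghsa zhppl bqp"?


Input string: 'xpc cynka jkauu drxtghsa zhppl bqp'
Operation: split by spaces
Words found: 'xpc', 'cynka', 'jkauu', 'drxtghsa', 'zhppl', 'bqp'
Word count: 6


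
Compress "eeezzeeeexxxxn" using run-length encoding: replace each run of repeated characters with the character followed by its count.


Input: 'eeezzeeeexxxxn'
Operation: identify consecutive runs
Runs: 'eee' -> e3, 'zz' -> z2, 'eeee' -> e4, 'xxxx' -> x4, 'n' -> n1
Encoded: e3z2e4x4n1


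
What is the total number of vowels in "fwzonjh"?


Input string: 'fwzonjh'
Operation: count vowels (a, e, i, o, u)
Scan: s[0]='f', s[1]='w', s[2]='z', s[3]='o' (vowel), s[4]='n', s[5]='j', s[6]='h'
Vowels found: 1
Result: 1


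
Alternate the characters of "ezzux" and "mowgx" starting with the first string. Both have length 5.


String 1: 'ezzux'
String 2: 'mowgx'
Operation: alternate characters
Pairs: 'e'+'m', 'z'+'o', 'z'+'w', 'u'+'g', 'x'+'x'
Result: emzozwugxx


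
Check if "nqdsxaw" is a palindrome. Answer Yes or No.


Input string: 'nqdsxaw'
Reversed: 'waxsdqn'
Compare pairs: s[0]='n' vs s[6]='w' (mismatch), s[1]='q' vs s[5]='a' (mismatch), s[2]='d' vs s[4]='x' (mismatch)
Palindrome: No


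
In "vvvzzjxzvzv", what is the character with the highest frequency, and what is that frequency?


Input: 'vvvzzjxzvzv'
Operation: tally each character
Counts: 'j':1, 'v':5, 'x':1, 'z':4
Maximum: 'v' appears 5 times


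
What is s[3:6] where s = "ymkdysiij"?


Input string: 'ymkdysiij'
Operation: slice [3:6]
Extract characters: s[3]='d', s[4]='y', s[5]='s'
Result: dys


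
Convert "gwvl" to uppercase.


Input string: 'gwvl'
Operation: convert each letter to uppercase
Mapping: 'g'->'G', 'w'->'W', 'v'->'V', 'l'->'L'
Result: GWVL


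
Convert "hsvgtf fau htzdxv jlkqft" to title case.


Input string: 'hsvgtf fau htzdxv jlkqft'
Operation: capitalize first letter of each word
Word transformations: 'hsvgtf'->'Hsvgtf', 'fau'->'Fau', 'htzdxv'->'Htzdxv', 'jlkqft'->'Jlkqft'
Result: Hsvgtf Fau Htzdxv Jlkqft


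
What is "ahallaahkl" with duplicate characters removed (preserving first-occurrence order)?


Input: 'ahallaahkl'
Operation: keep first occurrence of each character
Scan: s[0]='a' new -> keep; s[1]='h' new -> keep; s[2]='a' seen -> skip; s[3]='l' new -> keep; s[4]='l' seen -> skip; s[5]='a' seen -> skip; s[6]='a' seen -> skip; s[7]='h' seen -> skip; s[8]='k' new -> keep; s[9]='l' seen -> skip
Result: ahlk


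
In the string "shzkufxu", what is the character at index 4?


Input string: 'shzkufxu'
Operation: get character at index 4
Index mapping: s[0]='s', s[1]='h', s[2]='z', s[3]='k', s[4]='u'
Result: 'u'


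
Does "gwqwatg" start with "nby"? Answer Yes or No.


Input string: 'gwqwatg'
Prefix to check: 'nby'
First 3 characters of input: 'gwq'
Match: False
Result: No


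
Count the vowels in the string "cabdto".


Input string: 'cabdto'
Operation: count vowels (a, e, i, o, u)
Scan: s[0]='c', s[1]='a' (vowel), s[2]='b', s[3]='d', s[4]='t', s[5]='o' (vowel)
Vowels found: 2
Result: 2


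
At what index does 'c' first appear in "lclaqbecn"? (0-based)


Input string: 'lclaqbecn'
Target: 'c'
Scanning left to right: s[0]='l', s[1]='c'
First match at index: 1


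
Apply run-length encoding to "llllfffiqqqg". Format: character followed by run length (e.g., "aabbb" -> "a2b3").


Input: 'llllfffiqqqg'
Operation: identify consecutive runs
Runs: 'llll' -> l4, 'fff' -> f3, 'i' -> i1, 'qqq' -> q3, 'g' -> g1
Encoded: l4f3i1q3g1


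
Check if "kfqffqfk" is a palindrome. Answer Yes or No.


Input string: 'kfqffqfk'
Reversed: 'kfqffqfk'
Compare pairs: s[0]='k' vs s[7]='k' (match), s[1]='f' vs s[6]='f' (match), s[2]='q' vs s[5]='q' (match), s[3]='f' vs s[4]='f' (match)
Palindrome: Yes


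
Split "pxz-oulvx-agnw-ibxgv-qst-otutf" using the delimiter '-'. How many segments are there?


Input string: 'pxz-oulvx-agnw-ibxgv-qst-otutf'
Delimiter: '-'
Split result: 'pxz', 'oulvx', 'agnw', 'ibxgv', 'qst', 'otutf'
Number of parts: 6


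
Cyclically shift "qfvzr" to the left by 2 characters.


Input: 'qfvzr', shift = 2
Operation: split at index 2 and swap parts
Front part s[0:2] = 'qf'
Back part s[2:] = 'vzr'
Rotated = back + front = 'vzr' + 'qf'
Result: vzrqf


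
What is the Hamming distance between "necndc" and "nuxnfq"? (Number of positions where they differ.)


String 1: 'necndc'
String 2: 'nuxnfq'
Compare each position: pos 0: 'n'=='n', pos 1: 'e'!='u', pos 2: 'c'!='x', pos 3: 'n'=='n', pos 4: 'd'!='f', pos 5: 'c'!='q'
Differing positions: 4
Hamming distance: 4


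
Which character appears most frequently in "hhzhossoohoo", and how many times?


Input: 'hhzhossoohoo'
Operation: tally each character
Counts: 'h':4, 'o':5, 's':2, 'z':1
Maximum: 'o' appears 5 times


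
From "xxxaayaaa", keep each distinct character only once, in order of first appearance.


Input: 'xxxaayaaa'
Operation: keep first occurrence of each character
Scan: s[0]='x' new -> keep; s[1]='x' seen -> skip; s[2]='x' seen -> skip; s[3]='a' new -> keep; s[4]='a' seen -> skip; s[5]='y' new -> keep; s[6]='a' seen -> skip; s[7]='a' seen -> skip; s[8]='a' seen -> skip
Result: xay


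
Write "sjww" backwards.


Input string: 'sjww'
Operation: reverse character order
Original order: 's' -> 'j' -> 'w' -> 'w'
Reversed order: 'w' -> 'w' -> 'j' -> 's'
Result: wwjs


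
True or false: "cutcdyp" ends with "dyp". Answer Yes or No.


Input string: 'cutcdyp'
Suffix to check: 'dyp'
Last 3 characters of input: 'dyp'
Match: True
Result: Yes


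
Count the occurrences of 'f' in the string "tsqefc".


Input string: 'tsqefc'
Target character: 'f'
Scan each position: s[4]='f'
Matches found at indices: 4
Total: 1


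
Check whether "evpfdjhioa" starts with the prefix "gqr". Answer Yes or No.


Input string: 'evpfdjhioa'
Prefix to check: 'gqr'
First 3 characters of input: 'evp'
Match: False
Result: No


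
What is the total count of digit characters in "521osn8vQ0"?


Input string: '521osn8vQ0'
Operation: count digit characters (0-9)
Scan: '5'(digit), '2'(digit), '1'(digit), 'o', 's', 'n', '8'(digit), 'v', 'Q', '0'(digit)
Digits found: 5
Result: 5


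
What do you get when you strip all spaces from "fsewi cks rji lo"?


Input string: 'fsewi cks rji lo'
Operation: remove all spaces
Words: 'fsewi', 'cks', 'rji', 'lo'
Join without spaces: fsewicksrjilo


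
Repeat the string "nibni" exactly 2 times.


Input string: 'nibni'
Operation: repeat 2 times
Concatenation: 'nibni' + 'nibni'
Result: nibninibni


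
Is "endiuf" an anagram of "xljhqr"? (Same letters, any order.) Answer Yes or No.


String 1: 'xljhqr' -> sorted: 'hjlqrx'
String 2: 'endiuf' -> sorted: 'definu'
Compare sorted forms: 'hjlqrx' != 'definu'
Anagram: No


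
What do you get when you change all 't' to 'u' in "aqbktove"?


Input string: 'aqbktove'
Operation: replace 't' with 'u'
Positions of 't': 4
After replacement: aqbkuove


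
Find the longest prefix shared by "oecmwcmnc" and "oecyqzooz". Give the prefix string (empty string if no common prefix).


String 1: 'oecmwcmnc'
String 2: 'oecyqzooz'
Compare position by position:
pos 0: 'o' vs 'o' match
pos 1: 'e' vs 'e' match
pos 2: 'c' vs 'c' match
pos 3: 'm' vs 'y' differ -> stop
Longest common prefix: "oec" (length 3)


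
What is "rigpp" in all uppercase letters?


Input string: 'rigpp'
Operation: convert each letter to uppercase
Mapping: 'r'->'R', 'i'->'I', 'g'->'G', 'p'->'P', 'p'->'P'
Result: RIGPP


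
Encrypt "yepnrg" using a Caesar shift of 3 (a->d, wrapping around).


Input: 'yepnrg', shift = 3
Operation: for each letter, (position + 3) mod 26
Mapping: 'y'(24+3=27, 27 mod 26=1)->'b', 'e'(4+3=7)->'h', 'p'(15+3=18)->'s', 'n'(13+3=16)->'q', 'r'(17+3=20)->'u', 'g'(6+3=9)->'j'
Result: bhsquj


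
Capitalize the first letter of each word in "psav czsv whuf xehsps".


Input string: 'psav czsv whuf xehsps'
Operation: capitalize first letter of each word
Word transformations: 'psav'->'Psav', 'czsv'->'Czsv', 'whuf'->'Whuf', 'xehsps'->'Xehsps'
Result: Psav Czsv Whuf Xehsps


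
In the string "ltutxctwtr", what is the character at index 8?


Input string: 'ltutxctwtr'
Operation: get character at index 8
Index mapping: s[0]='l', s[1]='t', s[2]='u', s[3]='t', s[4]='x', s[5]='c', s[6]='t', s[7]='w', s[8]='t'
Result: 't'


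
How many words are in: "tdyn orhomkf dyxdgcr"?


Input string: 'tdyn orhomkf dyxdgcr'
Operation: split by spaces
Words found: 'tdyn', 'orhomkf', 'dyxdgcr'
Word count: 3


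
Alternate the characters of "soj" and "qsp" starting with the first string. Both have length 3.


String 1: 'soj'
String 2: 'qsp'
Operation: alternate characters
Pairs: 's'+'q', 'o'+'s', 'j'+'p'
Result: sqosjp


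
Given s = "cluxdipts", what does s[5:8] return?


Input string: 'cluxdipts'
Operation: slice [5:8]
Extract characters: s[5]='i', s[6]='p', s[7]='t'
Result: ipt


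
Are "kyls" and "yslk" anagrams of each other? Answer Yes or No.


String 1: 'kyls' -> sorted: 'klsy'
String 2: 'yslk' -> sorted: 'klsy'
Compare sorted forms: 'klsy' == 'klsy'
Anagram: Yes


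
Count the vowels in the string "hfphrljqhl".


Input string: 'hfphrljqhl'
Operation: count vowels (a, e, i, o, u)
Scan: s[0]='h', s[1]='f', s[2]='p', s[3]='h', s[4]='r', s[5]='l', s[6]='j', s[7]='q', s[8]='h', s[9]='l'
Vowels found: 0
Result: 0


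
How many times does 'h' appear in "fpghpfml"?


Input string: 'fpghpfml'
Target character: 'h'
Scan each position: s[3]='h'
Matches found at indices: 3
Total: 1


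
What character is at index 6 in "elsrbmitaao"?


Input string: 'elsrbmitaao'
Operation: get character at index 6
Index mapping: s[0]='e', s[1]='l', s[2]='s', s[3]='r', s[4]='b', s[5]='m', s[6]='i'
Result: 'i'


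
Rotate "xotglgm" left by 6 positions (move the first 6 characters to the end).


Input: 'xotglgm', shift = 6
Operation: split at index 6 and swap parts
Front part s[0:6] = 'xotglg'
Back part s[6:] = 'm'
Rotated = back + front = 'm' + 'xotglg'
Result: mxotglg


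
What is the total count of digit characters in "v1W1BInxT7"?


Input string: 'v1W1BInxT7'
Operation: count digit characters (0-9)
Scan: 'v', '1'(digit), 'W', '1'(digit), 'B', 'I', 'n', 'x', 'T', '7'(digit)
Digits found: 3
Result: 3


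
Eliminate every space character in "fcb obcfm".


Input string: 'fcb obcfm'
Operation: remove all spaces
Words: 'fcb', 'obcfm'
Join without spaces: fcbobcfm


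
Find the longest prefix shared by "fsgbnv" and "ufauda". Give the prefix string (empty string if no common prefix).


String 1: 'fsgbnv'
String 2: 'ufauda'
Compare position by position:
pos 0: 'f' vs 'u' differ -> stop
Longest common prefix: "" (length 0)


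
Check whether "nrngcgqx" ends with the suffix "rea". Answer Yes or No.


Input string: 'nrngcgqx'
Suffix to check: 'rea'
Last 3 characters of input: 'gqx'
Match: False
Result: No


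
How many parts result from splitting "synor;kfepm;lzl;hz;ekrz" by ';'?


Input string: 'synor;kfepm;lzl;hz;ekrz'
Delimiter: ';'
Split result: 'synor', 'kfepm', 'lzl', 'hz', 'ekrz'
Number of parts: 5


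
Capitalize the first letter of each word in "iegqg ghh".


Input string: 'iegqg ghh'
Operation: capitalize first letter of each word
Word transformations: 'iegqg'->'Iegqg', 'ghh'->'Ghh'
Result: Iegqg Ghh


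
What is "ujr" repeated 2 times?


Input string: 'ujr'
Operation: repeat 2 times
Concatenation: 'ujr' + 'ujr'
Result: ujrujr


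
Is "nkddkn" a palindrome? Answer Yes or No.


Input string: 'nkddkn'
Reversed: 'nkddkn'
Compare pairs: s[0]='n' vs s[5]='n' (match), s[1]='k' vs s[4]='k' (match), s[2]='d' vs s[3]='d' (match)
Palindrome: Yes


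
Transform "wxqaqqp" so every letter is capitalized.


Input string: 'wxqaqqp'
Operation: convert each letter to uppercase
Mapping: 'w'->'W', 'x'->'X', 'q'->'Q', 'a'->'A', 'q'->'Q', 'q'->'Q', 'p'->'P'
Result: WXQAQQP


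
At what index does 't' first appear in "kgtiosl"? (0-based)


Input string: 'kgtiosl'
Target: 't'
Scanning left to right: s[0]='k', s[1]='g', s[2]='t'
First match at index: 2


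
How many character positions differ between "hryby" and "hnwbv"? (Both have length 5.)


String 1: 'hryby'
String 2: 'hnwbv'
Compare each position: pos 0: 'h'=='h', pos 1: 'r'!='n', pos 2: 'y'!='w', pos 3: 'b'=='b', pos 4: 'y'!='v'
Differing positions: 3
Hamming distance: 3


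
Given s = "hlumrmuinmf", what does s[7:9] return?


Input string: 'hlumrmuinmf'
Operation: slice [7:9]
Extract characters: s[7]='i', s[8]='n'
Result: in


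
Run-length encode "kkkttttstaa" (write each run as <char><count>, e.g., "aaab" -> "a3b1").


Input: 'kkkttttstaa'
Operation: identify consecutive runs
Runs: 'kkk' -> k3, 'tttt' -> t4, 's' -> s1, 't' -> t1, 'aa' -> a2
Encoded: k3t4s1t1a2


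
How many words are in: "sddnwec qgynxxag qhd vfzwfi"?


Input string: 'sddnwec qgynxxag qhd vfzwfi'
Operation: split by spaces
Words found: 'sddnwec', 'qgynxxag', 'qhd', 'vfzwfi'
Word count: 4


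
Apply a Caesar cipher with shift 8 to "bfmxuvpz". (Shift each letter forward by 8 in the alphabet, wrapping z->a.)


Input: 'bfmxuvpz', shift = 8
Operation: for each letter, (position + 8) mod 26
Mapping: 'b'(1+8=9)->'j', 'f'(5+8=13)->'n', 'm'(12+8=20)->'u', 'x'(23+8=31, 31 mod 26=5)->'f', 'u'(20+8=28, 28 mod 26=2)->'c', 'v'(21+8=29, 29 mod 26=3)->'d', 'p'(15+8=23)->'x', 'z'(25+8=33, 33 mod 26=7)->'h'
Result: jnufcdxh


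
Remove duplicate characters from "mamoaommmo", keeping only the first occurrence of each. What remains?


Input: 'mamoaommmo'
Operation: keep first occurrence of each character
Scan: s[0]='m' new -> keep; s[1]='a' new -> keep; s[2]='m' seen -> skip; s[3]='o' new -> keep; s[4]='a' seen -> skip; s[5]='o' seen -> skip; s[6]='m' seen -> skip; s[7]='m' seen -> skip; s[8]='m' seen -> skip; s[9]='o' seen -> skip
Result: mao


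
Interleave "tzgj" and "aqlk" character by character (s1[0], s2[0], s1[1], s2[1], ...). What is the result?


String 1: 'tzgj'
String 2: 'aqlk'
Operation: alternate characters
Pairs: 't'+'a', 'z'+'q', 'g'+'l', 'j'+'k'
Result: tazqgljk


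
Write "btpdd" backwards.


Input string: 'btpdd'
Operation: reverse character order
Original order: 'b' -> 't' -> 'p' -> 'd' -> 'd'
Reversed order: 'd' -> 'd' -> 'p' -> 't' -> 'b'
Result: ddptb


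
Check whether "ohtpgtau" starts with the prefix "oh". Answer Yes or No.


Input string: 'ohtpgtau'
Prefix to check: 'oh'
First 2 characters of input: 'oh'
Match: True
Result: Yes


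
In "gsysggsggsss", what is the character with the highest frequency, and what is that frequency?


Input: 'gsysggsggsss'
Operation: tally each character
Counts: 'g':5, 's':6, 'y':1
Maximum: 's' appears 6 times


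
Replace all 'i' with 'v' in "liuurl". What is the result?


Input string: 'liuurl'
Operation: replace 'i' with 'v'
Positions of 'i': 1
After replacement: lvuurl


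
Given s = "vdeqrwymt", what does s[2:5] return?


Input string: 'vdeqrwymt'
Operation: slice [2:5]
Extract characters: s[2]='e', s[3]='q', s[4]='r'
Result: eqr


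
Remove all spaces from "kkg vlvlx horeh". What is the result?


Input string: 'kkg vlvlx horeh'
Operation: remove all spaces
Words: 'kkg', 'vlvlx', 'horeh'
Join without spaces: kkgvlvlxhoreh


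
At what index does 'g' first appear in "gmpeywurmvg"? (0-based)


Input string: 'gmpeywurmvg'
Target: 'g'
Scanning left to right: s[0]='g'
First match at index: 0


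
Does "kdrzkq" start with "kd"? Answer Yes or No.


Input string: 'kdrzkq'
Prefix to check: 'kd'
First 2 characters of input: 'kd'
Match: True
Result: Yes


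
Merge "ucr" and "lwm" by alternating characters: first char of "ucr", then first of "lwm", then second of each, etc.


String 1: 'ucr'
String 2: 'lwm'
Operation: alternate characters
Pairs: 'u'+'l', 'c'+'w', 'r'+'m'
Result: ulcwrm


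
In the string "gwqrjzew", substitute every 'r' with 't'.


Input string: 'gwqrjzew'
Operation: replace 'r' with 't'
Positions of 'r': 3
After replacement: gwqtjzew


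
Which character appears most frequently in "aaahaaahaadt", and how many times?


Input: 'aaahaaahaadt'
Operation: tally each character
Counts: 'a':8, 'd':1, 'h':2, 't':1
Maximum: 'a' appears 8 times


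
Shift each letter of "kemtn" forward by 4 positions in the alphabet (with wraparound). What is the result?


Input: 'kemtn', shift = 4
Operation: for each letter, (position + 4) mod 26
Mapping: 'k'(10+4=14)->'o', 'e'(4+4=8)->'i', 'm'(12+4=16)->'q', 't'(19+4=23)->'x', 'n'(13+4=17)->'r'
Result: oiqxr


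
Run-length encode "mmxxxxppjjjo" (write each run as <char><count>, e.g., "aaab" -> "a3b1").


Input: 'mmxxxxppjjjo'
Operation: identify consecutive runs
Runs: 'mm' -> m2, 'xxxx' -> x4, 'pp' -> p2, 'jjj' -> j3, 'o' -> o1
Encoded: m2x4p2j3o1


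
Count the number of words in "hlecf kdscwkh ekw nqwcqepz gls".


Input string: 'hlecf kdscwkh ekw nqwcqepz gls'
Operation: split by spaces
Words found: 'hlecf', 'kdscwkh', 'ekw', 'nqwcqepz', 'gls'
Word count: 5


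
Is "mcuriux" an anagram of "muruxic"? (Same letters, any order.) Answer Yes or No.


String 1: 'muruxic' -> sorted: 'cimruux'
String 2: 'mcuriux' -> sorted: 'cimruux'
Compare sorted forms: 'cimruux' == 'cimruux'
Anagram: Yes


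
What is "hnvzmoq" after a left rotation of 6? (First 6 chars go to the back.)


Input: 'hnvzmoq', shift = 6
Operation: split at index 6 and swap parts
Front part s[0:6] = 'hnvzmo'
Back part s[6:] = 'q'
Rotated = back + front = 'q' + 'hnvzmo'
Result: qhnvzmo


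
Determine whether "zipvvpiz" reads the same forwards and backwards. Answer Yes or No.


Input string: 'zipvvpiz'
Reversed: 'zipvvpiz'
Compare pairs: s[0]='z' vs s[7]='z' (match), s[1]='i' vs s[6]='i' (match), s[2]='p' vs s[5]='p' (match), s[3]='v' vs s[4]='v' (match)
Palindrome: Yes


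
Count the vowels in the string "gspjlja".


Input string: 'gspjlja'
Operation: count vowels (a, e, i, o, u)
Scan: s[0]='g', s[1]='s', s[2]='p', s[3]='j', s[4]='l', s[5]='j', s[6]='a' (vowel)
Vowels found: 1
Result: 1


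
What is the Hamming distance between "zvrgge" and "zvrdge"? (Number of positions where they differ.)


String 1: 'zvrgge'
String 2: 'zvrdge'
Compare each position: pos 0: 'z'=='z', pos 1: 'v'=='v', pos 2: 'r'=='r', pos 3: 'g'!='d', pos 4: 'g'=='g', pos 5: 'e'=='e'
Differing positions: 1
Hamming distance: 1


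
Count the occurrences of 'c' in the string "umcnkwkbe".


Input string: 'umcnkwkbe'
Target character: 'c'
Scan each position: s[2]='c'
Matches found at indices: 2
Total: 1


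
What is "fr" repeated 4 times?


Input string: 'fr'
Operation: repeat 4 times
Concatenation: 'fr' + 'fr' + 'fr' + 'fr'
Result: frfrfrfr


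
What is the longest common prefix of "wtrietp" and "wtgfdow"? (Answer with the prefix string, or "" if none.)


String 1: 'wtrietp'
String 2: 'wtgfdow'
Compare position by position:
pos 0: 'w' vs 'w' match
pos 1: 't' vs 't' match
pos 2: 'r' vs 'g' differ -> stop
Longest common prefix: "wt" (length 2)


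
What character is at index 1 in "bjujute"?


Input string: 'bjujute'
Operation: get character at index 1
Index mapping: s[0]='b', s[1]='j'
Result: 'j'


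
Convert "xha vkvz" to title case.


Input string: 'xha vkvz'
Operation: capitalize first letter of each word
Word transformations: 'xha'->'Xha', 'vkvz'->'Vkvz'
Result: Xha Vkvz


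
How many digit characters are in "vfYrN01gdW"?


Input string: 'vfYrN01gdW'
Operation: count digit characters (0-9)
Scan: 'v', 'f', 'Y', 'r', 'N', '0'(digit), '1'(digit), 'g', 'd', 'W'
Digits found: 2
Result: 2


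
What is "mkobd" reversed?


Input string: 'mkobd'
Operation: reverse character order
Original order: 'm' -> 'k' -> 'o' -> 'b' -> 'd'
Reversed order: 'd' -> 'b' -> 'o' -> 'k' -> 'm'
Result: dbokm


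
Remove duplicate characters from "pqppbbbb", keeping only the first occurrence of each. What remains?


Input: 'pqppbbbb'
Operation: keep first occurrence of each character
Scan: s[0]='p' new -> keep; s[1]='q' new -> keep; s[2]='p' seen -> skip; s[3]='p' seen -> skip; s[4]='b' new -> keep; s[5]='b' seen -> skip; s[6]='b' seen -> skip; s[7]='b' seen -> skip
Result: pqb


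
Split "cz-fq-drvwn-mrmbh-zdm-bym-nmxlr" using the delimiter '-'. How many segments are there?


Input string: 'cz-fq-drvwn-mrmbh-zdm-bym-nmxlr'
Delimiter: '-'
Split result: 'cz', 'fq', 'drvwn', 'mrmbh', 'zdm', 'bym', 'nmxlr'
Number of parts: 7


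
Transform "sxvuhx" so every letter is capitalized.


Input string: 'sxvuhx'
Operation: convert each letter to uppercase
Mapping: 's'->'S', 'x'->'X', 'v'->'V', 'u'->'U', 'h'->'H', 'x'->'X'
Result: SXVUHX


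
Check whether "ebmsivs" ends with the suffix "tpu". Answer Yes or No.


Input string: 'ebmsivs'
Suffix to check: 'tpu'
Last 3 characters of input: 'ivs'
Match: False
Result: No


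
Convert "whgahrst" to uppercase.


Input string: 'whgahrst'
Operation: convert each letter to uppercase
Mapping: 'w'->'W', 'h'->'H', 'g'->'G', 'a'->'A', 'h'->'H', 'r'->'R', 's'->'S', 't'->'T'
Result: WHGAHRST


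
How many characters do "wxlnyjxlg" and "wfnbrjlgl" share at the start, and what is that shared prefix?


String 1: 'wxlnyjxlg'
String 2: 'wfnbrjlgl'
Compare position by position:
pos 0: 'w' vs 'w' match
pos 1: 'x' vs 'f' differ -> stop
Longest common prefix: "w" (length 1)


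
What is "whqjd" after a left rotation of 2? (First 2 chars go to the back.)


Input: 'whqjd', shift = 2
Operation: split at index 2 and swap parts
Front part s[0:2] = 'wh'
Back part s[2:] = 'qjd'
Rotated = back + front = 'qjd' + 'wh'
Result: qjdwh


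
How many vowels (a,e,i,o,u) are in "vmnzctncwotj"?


Input string: 'vmnzctncwotj'
Operation: count vowels (a, e, i, o, u)
Scan: s[0]='v', s[1]='m', s[2]='n', s[3]='z', s[4]='c', s[5]='t', s[6]='n', s[7]='c', s[8]='w', s[9]='o' (vowel), s[10]='t', s[11]='j'
Vowels found: 1
Result: 1


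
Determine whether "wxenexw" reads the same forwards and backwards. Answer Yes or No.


Input string: 'wxenexw'
Reversed: 'wxenexw'
Compare pairs: s[0]='w' vs s[6]='w' (match), s[1]='x' vs s[5]='x' (match), s[2]='e' vs s[4]='e' (match)
Palindrome: Yes


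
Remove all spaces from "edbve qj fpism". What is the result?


Input string: 'edbve qj fpism'
Operation: remove all spaces
Words: 'edbve', 'qj', 'fpism'
Join without spaces: edbveqjfpism


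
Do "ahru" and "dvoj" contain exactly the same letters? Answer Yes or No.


String 1: 'ahru' -> sorted: 'ahru'
String 2: 'dvoj' -> sorted: 'djov'
Compare sorted forms: 'ahru' != 'djov'
Anagram: No


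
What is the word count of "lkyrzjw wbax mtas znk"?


Input string: 'lkyrzjw wbax mtas znk'
Operation: split by spaces
Words found: 'lkyrzjw', 'wbax', 'mtas', 'znk'
Word count: 4


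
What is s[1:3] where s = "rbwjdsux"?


Input string: 'rbwjdsux'
Operation: slice [1:3]
Extract characters: s[1]='b', s[2]='w'
Result: bw


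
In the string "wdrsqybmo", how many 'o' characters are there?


Input string: 'wdrsqybmo'
Target character: 'o'
Scan each position: s[8]='o'
Matches found at indices: 8
Total: 1


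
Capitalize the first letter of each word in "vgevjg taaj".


Input string: 'vgevjg taaj'
Operation: capitalize first letter of each word
Word transformations: 'vgevjg'->'Vgevjg', 'taaj'->'Taaj'
Result: Vgevjg Taaj


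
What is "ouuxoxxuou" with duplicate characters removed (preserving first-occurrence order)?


Input: 'ouuxoxxuou'
Operation: keep first occurrence of each character
Scan: s[0]='o' new -> keep; s[1]='u' new -> keep; s[2]='u' seen -> skip; s[3]='x' new -> keep; s[4]='o' seen -> skip; s[5]='x' seen -> skip; s[6]='x' seen -> skip; s[7]='u' seen -> skip; s[8]='o' seen -> skip; s[9]='u' seen -> skip
Result: oux


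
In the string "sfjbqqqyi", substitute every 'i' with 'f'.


Input string: 'sfjbqqqyi'
Operation: replace 'i' with 'f'
Positions of 'i': 8
After replacement: sfjbqqqyf


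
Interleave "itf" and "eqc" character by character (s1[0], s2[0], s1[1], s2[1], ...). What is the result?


String 1: 'itf'
String 2: 'eqc'
Operation: alternate characters
Pairs: 'i'+'e', 't'+'q', 'f'+'c'
Result: ietqfc


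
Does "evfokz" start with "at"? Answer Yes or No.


Input string: 'evfokz'
Prefix to check: 'at'
First 2 characters of input: 'ev'
Match: False
Result: No


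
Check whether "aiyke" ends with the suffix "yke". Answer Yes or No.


Input string: 'aiyke'
Suffix to check: 'yke'
Last 3 characters of input: 'yke'
Match: True
Result: Yes


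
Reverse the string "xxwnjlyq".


Input string: 'xxwnjlyq'
Operation: reverse character order
Original order: 'x' -> 'x' -> 'w' -> 'n' -> 'j' -> 'l' -> 'y' -> 'q'
Reversed order: 'q' -> 'y' -> 'l' -> 'j' -> 'n' -> 'w' -> 'x' -> 'x'
Result: qyljnwxx


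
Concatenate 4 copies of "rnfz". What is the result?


Input string: 'rnfz'
Operation: repeat 4 times
Concatenation: 'rnfz' + 'rnfz' + 'rnfz' + 'rnfz'
Result: rnfzrnfzrnfzrnfz


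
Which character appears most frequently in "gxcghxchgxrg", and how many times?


Input: 'gxcghxchgxrg'
Operation: tally each character
Counts: 'c':2, 'g':4, 'h':2, 'r':1, 'x':3
Maximum: 'g' appears 4 times


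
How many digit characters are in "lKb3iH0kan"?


Input string: 'lKb3iH0kan'
Operation: count digit characters (0-9)
Scan: 'l', 'K', 'b', '3'(digit), 'i', 'H', '0'(digit), 'k', 'a', 'n'
Digits found: 2
Result: 2


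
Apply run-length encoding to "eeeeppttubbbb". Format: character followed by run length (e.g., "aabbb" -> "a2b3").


Input: 'eeeeppttubbbb'
Operation: identify consecutive runs
Runs: 'eeee' -> e4, 'pp' -> p2, 'tt' -> t2, 'u' -> u1, 'bbbb' -> b4
Encoded: e4p2t2u1b4


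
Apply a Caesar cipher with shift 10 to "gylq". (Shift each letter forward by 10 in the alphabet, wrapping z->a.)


Input: 'gylq', shift = 10
Operation: for each letter, (position + 10) mod 26
Mapping: 'g'(6+10=16)->'q', 'y'(24+10=34, 34 mod 26=8)->'i', 'l'(11+10=21)->'v', 'q'(16+10=26, 26 mod 26=0)->'a'
Result: qiva


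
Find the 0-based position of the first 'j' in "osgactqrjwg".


Input string: 'osgactqrjwg'
Target: 'j'
Scanning left to right: s[0]='o', s[1]='s', s[2]='g', s[3]='a', s[4]='c', s[5]='t', s[6]='q', s[7]='r', s[8]='j'
First match at index: 8


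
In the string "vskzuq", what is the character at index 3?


Input string: 'vskzuq'
Operation: get character at index 3
Index mapping: s[0]='v', s[1]='s', s[2]='k', s[3]='z'
Result: 'z'


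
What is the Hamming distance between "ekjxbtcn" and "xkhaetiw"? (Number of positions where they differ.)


String 1: 'ekjxbtcn'
String 2: 'xkhaetiw'
Compare each position: pos 0: 'e'!='x', pos 1: 'k'=='k', pos 2: 'j'!='h', pos 3: 'x'!='a', pos 4: 'b'!='e', pos 5: 't'=='t', pos 6: 'c'!='i', pos 7: 'n'!='w'
Differing positions: 6
Hamming distance: 6


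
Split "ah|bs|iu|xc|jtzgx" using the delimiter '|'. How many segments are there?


Input string: 'ah|bs|iu|xc|jtzgx'
Delimiter: '|'
Split result: 'ah', 'bs', 'iu', 'xc', 'jtzgx'
Number of parts: 5


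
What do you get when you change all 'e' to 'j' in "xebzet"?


Input string: 'xebzet'
Operation: replace 'e' with 'j'
Positions of 'e': 1, 4
After replacement: xjbzjt


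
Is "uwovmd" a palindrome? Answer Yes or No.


Input string: 'uwovmd'
Reversed: 'dmvowu'
Compare pairs: s[0]='u' vs s[5]='d' (mismatch), s[1]='w' vs s[4]='m' (mismatch), s[2]='o' vs s[3]='v' (mismatch)
Palindrome: No


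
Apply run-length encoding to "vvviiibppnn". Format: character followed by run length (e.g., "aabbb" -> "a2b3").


Input: 'vvviiibppnn'
Operation: identify consecutive runs
Runs: 'vvv' -> v3, 'iii' -> i3, 'b' -> b1, 'pp' -> p2, 'nn' -> n2
Encoded: v3i3b1p2n2


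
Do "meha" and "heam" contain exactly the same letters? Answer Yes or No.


String 1: 'meha' -> sorted: 'aehm'
String 2: 'heam' -> sorted: 'aehm'
Compare sorted forms: 'aehm' == 'aehm'
Anagram: Yes


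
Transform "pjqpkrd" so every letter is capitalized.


Input string: 'pjqpkrd'
Operation: convert each letter to uppercase
Mapping: 'p'->'P', 'j'->'J', 'q'->'Q', 'p'->'P', 'k'->'K', 'r'->'R', 'd'->'D'
Result: PJQPKRD


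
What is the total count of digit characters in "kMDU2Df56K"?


Input string: 'kMDU2Df56K'
Operation: count digit characters (0-9)
Scan: 'k', 'M', 'D', 'U', '2'(digit), 'D', 'f', '5'(digit), '6'(digit), 'K'
Digits found: 3
Result: 3


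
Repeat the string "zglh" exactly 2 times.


Input string: 'zglh'
Operation: repeat 2 times
Concatenation: 'zglh' + 'zglh'
Result: zglhzglh


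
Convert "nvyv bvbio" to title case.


Input string: 'nvyv bvbio'
Operation: capitalize first letter of each word
Word transformations: 'nvyv'->'Nvyv', 'bvbio'->'Bvbio'
Result: Nvyv Bvbio


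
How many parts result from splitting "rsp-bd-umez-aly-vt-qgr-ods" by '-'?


Input string: 'rsp-bd-umez-aly-vt-qgr-ods'
Delimiter: '-'
Split result: 'rsp', 'bd', 'umez', 'aly', 'vt', 'qgr', 'ods'
Number of parts: 7


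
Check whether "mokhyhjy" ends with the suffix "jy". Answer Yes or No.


Input string: 'mokhyhjy'
Suffix to check: 'jy'
Last 2 characters of input: 'jy'
Match: True
Result: Yes


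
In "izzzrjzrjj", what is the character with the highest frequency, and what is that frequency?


Input: 'izzzrjzrjj'
Operation: tally each character
Counts: 'i':1, 'j':3, 'r':2, 'z':4
Maximum: 'z' appears 4 times


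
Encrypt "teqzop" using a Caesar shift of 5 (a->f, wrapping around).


Input: 'teqzop', shift = 5
Operation: for each letter, (position + 5) mod 26
Mapping: 't'(19+5=24)->'y', 'e'(4+5=9)->'j', 'q'(16+5=21)->'v', 'z'(25+5=30, 30 mod 26=4)->'e', 'o'(14+5=19)->'t', 'p'(15+5=20)->'u'
Result: yjvetu


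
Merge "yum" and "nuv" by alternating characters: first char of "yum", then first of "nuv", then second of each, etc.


String 1: 'yum'
String 2: 'nuv'
Operation: alternate characters
Pairs: 'y'+'n', 'u'+'u', 'm'+'v'
Result: ynuumv


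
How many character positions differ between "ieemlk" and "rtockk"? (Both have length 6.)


String 1: 'ieemlk'
String 2: 'rtockk'
Compare each position: pos 0: 'i'!='r', pos 1: 'e'!='t', pos 2: 'e'!='o', pos 3: 'm'!='c', pos 4: 'l'!='k', pos 5: 'k'=='k'
Differing positions: 5
Hamming distance: 5


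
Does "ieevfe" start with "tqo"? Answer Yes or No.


Input string: 'ieevfe'
Prefix to check: 'tqo'
First 3 characters of input: 'iee'
Match: False
Result: No


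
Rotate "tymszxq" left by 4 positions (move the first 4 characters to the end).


Input: 'tymszxq', shift = 4
Operation: split at index 4 and swap parts
Front part s[0:4] = 'tyms'
Back part s[4:] = 'zxq'
Rotated = back + front = 'zxq' + 'tyms'
Result: zxqtyms


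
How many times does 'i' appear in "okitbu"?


Input string: 'okitbu'
Target character: 'i'
Scan each position: s[2]='i'
Matches found at indices: 2
Total: 1


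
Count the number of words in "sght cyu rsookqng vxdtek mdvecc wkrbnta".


Input string: 'sght cyu rsookqng vxdtek mdvecc wkrbnta'
Operation: split by spaces
Words found: 'sght', 'cyu', 'rsookqng', 'vxdtek', 'mdvecc', 'wkrbnta'
Word count: 6


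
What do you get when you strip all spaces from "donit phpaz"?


Input string: 'donit phpaz'
Operation: remove all spaces
Words: 'donit', 'phpaz'
Join without spaces: donitphpaz


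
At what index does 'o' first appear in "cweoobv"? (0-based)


Input string: 'cweoobv'
Target: 'o'
Scanning left to right: s[0]='c', s[1]='w', s[2]='e', s[3]='o'
First match at index: 3


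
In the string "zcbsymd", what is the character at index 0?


Input string: 'zcbsymd'
Operation: get character at index 0
Index mapping: s[0]='z'
Result: 'z'


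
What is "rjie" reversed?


Input string: 'rjie'
Operation: reverse character order
Original order: 'r' -> 'j' -> 'i' -> 'e'
Reversed order: 'e' -> 'i' -> 'j' -> 'r'
Result: eijr


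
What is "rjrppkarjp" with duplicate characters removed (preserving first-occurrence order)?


Input: 'rjrppkarjp'
Operation: keep first occurrence of each character
Scan: s[0]='r' new -> keep; s[1]='j' new -> keep; s[2]='r' seen -> skip; s[3]='p' new -> keep; s[4]='p' seen -> skip; s[5]='k' new -> keep; s[6]='a' new -> keep; s[7]='r' seen -> skip; s[8]='j' seen -> skip; s[9]='p' seen -> skip
Result: rjpka


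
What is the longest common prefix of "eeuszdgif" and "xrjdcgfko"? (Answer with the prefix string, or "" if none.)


String 1: 'eeuszdgif'
String 2: 'xrjdcgfko'
Compare position by position:
pos 0: 'e' vs 'x' differ -> stop
Longest common prefix: "" (length 0)


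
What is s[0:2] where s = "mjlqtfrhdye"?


Input string: 'mjlqtfrhdye'
Operation: slice [0:2]
Extract characters: s[0]='m', s[1]='j'
Result: mj


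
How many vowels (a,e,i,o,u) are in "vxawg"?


Input string: 'vxawg'
Operation: count vowels (a, e, i, o, u)
Scan: s[0]='v', s[1]='x', s[2]='a' (vowel), s[3]='w', s[4]='g'
Vowels found: 1
Result: 1


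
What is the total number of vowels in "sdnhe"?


Input string: 'sdnhe'
Operation: count vowels (a, e, i, o, u)
Scan: s[0]='s', s[1]='d', s[2]='n', s[3]='h', s[4]='e' (vowel)
Vowels found: 1
Result: 1


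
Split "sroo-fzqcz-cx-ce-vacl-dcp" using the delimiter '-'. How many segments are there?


Input string: 'sroo-fzqcz-cx-ce-vacl-dcp'
Delimiter: '-'
Split result: 'sroo', 'fzqcz', 'cx', 'ce', 'vacl', 'dcp'
Number of parts: 6


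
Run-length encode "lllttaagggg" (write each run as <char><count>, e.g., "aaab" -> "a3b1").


Input: 'lllttaagggg'
Operation: identify consecutive runs
Runs: 'lll' -> l3, 'tt' -> t2, 'aa' -> a2, 'gggg' -> g4
Encoded: l3t2a2g4


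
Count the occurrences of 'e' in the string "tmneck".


Input string: 'tmneck'
Target character: 'e'
Scan each position: s[3]='e'
Matches found at indices: 3
Total: 1


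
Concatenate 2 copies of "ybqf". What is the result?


Input string: 'ybqf'
Operation: repeat 2 times
Concatenation: 'ybqf' + 'ybqf'
Result: ybqfybqf


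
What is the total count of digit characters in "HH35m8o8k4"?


Input string: 'HH35m8o8k4'
Operation: count digit characters (0-9)
Scan: 'H', 'H', '3'(digit), '5'(digit), 'm', '8'(digit), 'o', '8'(digit), 'k', '4'(digit)
Digits found: 5
Result: 5


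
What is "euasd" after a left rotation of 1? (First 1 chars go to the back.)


Input: 'euasd', shift = 1
Operation: split at index 1 and swap parts
Front part s[0:1] = 'e'
Back part s[1:] = 'uasd'
Rotated = back + front = 'uasd' + 'e'
Result: uasde


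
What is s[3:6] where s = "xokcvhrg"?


Input string: 'xokcvhrg'
Operation: slice [3:6]
Extract characters: s[3]='c', s[4]='v', s[5]='h'
Result: cvh


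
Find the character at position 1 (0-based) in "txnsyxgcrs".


Input string: 'txnsyxgcrs'
Operation: get character at index 1
Index mapping: s[0]='t', s[1]='x'
Result: 'x'


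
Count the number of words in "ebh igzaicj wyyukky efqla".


Input string: 'ebh igzaicj wyyukky efqla'
Operation: split by spaces
Words found: 'ebh', 'igzaicj', 'wyyukky', 'efqla'
Word count: 4


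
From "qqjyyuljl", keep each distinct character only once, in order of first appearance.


Input: 'qqjyyuljl'
Operation: keep first occurrence of each character
Scan: s[0]='q' new -> keep; s[1]='q' seen -> skip; s[2]='j' new -> keep; s[3]='y' new -> keep; s[4]='y' seen -> skip; s[5]='u' new -> keep; s[6]='l' new -> keep; s[7]='j' seen -> skip; s[8]='l' seen -> skip
Result: qjyul


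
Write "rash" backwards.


Input string: 'rash'
Operation: reverse character order
Original order: 'r' -> 'a' -> 's' -> 'h'
Reversed order: 'h' -> 's' -> 'a' -> 'r'
Result: hsar


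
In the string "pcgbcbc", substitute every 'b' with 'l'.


Input string: 'pcgbcbc'
Operation: replace 'b' with 'l'
Positions of 'b': 3, 5
After replacement: pcglclc


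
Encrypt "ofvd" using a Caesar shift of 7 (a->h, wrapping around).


Input: 'ofvd', shift = 7
Operation: for each letter, (position + 7) mod 26
Mapping: 'o'(14+7=21)->'v', 'f'(5+7=12)->'m', 'v'(21+7=28, 28 mod 26=2)->'c', 'd'(3+7=10)->'k'
Result: vmck


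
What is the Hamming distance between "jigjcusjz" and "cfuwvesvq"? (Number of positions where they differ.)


String 1: 'jigjcusjz'
String 2: 'cfuwvesvq'
Compare each position: pos 0: 'j'!='c', pos 1: 'i'!='f', pos 2: 'g'!='u', pos 3: 'j'!='w', pos 4: 'c'!='v', pos 5: 'u'!='e', pos 6: 's'=='s', pos 7: 'j'!='v', pos 8: 'z'!='q'
Differing positions: 8
Hamming distance: 8


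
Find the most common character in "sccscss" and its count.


Input: 'sccscss'
Operation: tally each character
Counts: 'c':3, 's':4
Maximum: 's' appears 4 times


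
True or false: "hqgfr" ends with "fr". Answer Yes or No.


Input string: 'hqgfr'
Suffix to check: 'fr'
Last 2 characters of input: 'fr'
Match: True
Result: Yes


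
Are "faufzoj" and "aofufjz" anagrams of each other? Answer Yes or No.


String 1: 'faufzoj' -> sorted: 'affjouz'
String 2: 'aofufjz' -> sorted: 'affjouz'
Compare sorted forms: 'affjouz' == 'affjouz'
Anagram: Yes


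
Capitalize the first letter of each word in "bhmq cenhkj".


Input string: 'bhmq cenhkj'
Operation: capitalize first letter of each word
Word transformations: 'bhmq'->'Bhmq', 'cenhkj'->'Cenhkj'
Result: Bhmq Cenhkj


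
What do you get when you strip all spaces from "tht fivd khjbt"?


Input string: 'tht fivd khjbt'
Operation: remove all spaces
Words: 'tht', 'fivd', 'khjbt'
Join without spaces: thtfivdkhjbt


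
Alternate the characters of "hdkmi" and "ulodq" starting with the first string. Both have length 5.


String 1: 'hdkmi'
String 2: 'ulodq'
Operation: alternate characters
Pairs: 'h'+'u', 'd'+'l', 'k'+'o', 'm'+'d', 'i'+'q'
Result: hudlkomdiq


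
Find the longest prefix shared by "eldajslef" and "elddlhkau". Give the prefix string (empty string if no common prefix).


String 1: 'eldajslef'
String 2: 'elddlhkau'
Compare position by position:
pos 0: 'e' vs 'e' match
pos 1: 'l' vs 'l' match
pos 2: 'd' vs 'd' match
pos 3: 'a' vs 'd' differ -> stop
Longest common prefix: "eld" (length 3)


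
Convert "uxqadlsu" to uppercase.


Input string: 'uxqadlsu'
Operation: convert each letter to uppercase
Mapping: 'u'->'U', 'x'->'X', 'q'->'Q', 'a'->'A', 'd'->'D', 'l'->'L', 's'->'S', 'u'->'U'
Result: UXQADLSU


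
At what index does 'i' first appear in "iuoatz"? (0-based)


Input string: 'iuoatz'
Target: 'i'
Scanning left to right: s[0]='i'
First match at index: 0


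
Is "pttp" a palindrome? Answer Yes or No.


Input string: 'pttp'
Reversed: 'pttp'
Compare pairs: s[0]='p' vs s[3]='p' (match), s[1]='t' vs s[2]='t' (match)
Palindrome: Yes


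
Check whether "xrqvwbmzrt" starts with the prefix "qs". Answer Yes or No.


Input string: 'xrqvwbmzrt'
Prefix to check: 'qs'
First 2 characters of input: 'xr'
Match: False
Result: No


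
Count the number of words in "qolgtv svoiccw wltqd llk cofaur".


Input string: 'qolgtv svoiccw wltqd llk cofaur'
Operation: split by spaces
Words found: 'qolgtv', 'svoiccw', 'wltqd', 'llk', 'cofaur'
Word count: 5


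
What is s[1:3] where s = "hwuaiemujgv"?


Input string: 'hwuaiemujgv'
Operation: slice [1:3]
Extract characters: s[1]='w', s[2]='u'
Result: wu


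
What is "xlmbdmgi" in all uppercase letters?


Input string: 'xlmbdmgi'
Operation: convert each letter to uppercase
Mapping: 'x'->'X', 'l'->'L', 'm'->'M', 'b'->'B', 'd'->'D', 'm'->'M', 'g'->'G', 'i'->'I'
Result: XLMBDMGI


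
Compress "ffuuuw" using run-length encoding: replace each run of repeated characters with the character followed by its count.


Input: 'ffuuuw'
Operation: identify consecutive runs
Runs: 'ff' -> f2, 'uuu' -> u3, 'w' -> w1
Encoded: f2u3w1


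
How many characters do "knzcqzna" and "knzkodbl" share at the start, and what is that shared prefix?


String 1: 'knzcqzna'
String 2: 'knzkodbl'
Compare position by position:
pos 0: 'k' vs 'k' match
pos 1: 'n' vs 'n' match
pos 2: 'z' vs 'z' match
pos 3: 'c' vs 'k' differ -> stop
Longest common prefix: "knz" (length 3)
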